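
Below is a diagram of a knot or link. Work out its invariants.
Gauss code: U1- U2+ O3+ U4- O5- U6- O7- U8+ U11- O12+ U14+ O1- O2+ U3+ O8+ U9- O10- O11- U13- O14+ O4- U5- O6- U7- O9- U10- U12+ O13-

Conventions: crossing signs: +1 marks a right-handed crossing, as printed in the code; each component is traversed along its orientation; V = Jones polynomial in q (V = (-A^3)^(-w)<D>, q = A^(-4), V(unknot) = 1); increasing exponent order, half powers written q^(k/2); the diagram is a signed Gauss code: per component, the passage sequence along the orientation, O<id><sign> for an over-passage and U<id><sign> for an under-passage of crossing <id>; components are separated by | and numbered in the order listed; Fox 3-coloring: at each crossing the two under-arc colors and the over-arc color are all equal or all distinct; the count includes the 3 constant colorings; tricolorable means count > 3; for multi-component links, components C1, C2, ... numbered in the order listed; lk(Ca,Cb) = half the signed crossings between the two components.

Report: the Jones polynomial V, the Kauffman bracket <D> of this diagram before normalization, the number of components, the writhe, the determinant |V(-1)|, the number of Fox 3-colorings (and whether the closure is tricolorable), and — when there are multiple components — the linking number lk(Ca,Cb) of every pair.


V(q) = -q^-9 + 2q^-8 - 3q^-7 + 4q^-6 - 5q^-5 + 5q^-4 - 4q^-3 + 4q^-2 - 2q^-1 + 2 - q
bracket: -A^-16 + 2A^-12 - 2A^-8 + 4A^-4 - 4 + 5A^4 - 5A^8 + 4A^12 - 3A^16 + 2A^20 - A^24, w = -4
1 component, writhe -4, over 14 crossings
det 33, colorings 9 of 3^14 — tricolorable
observation: w = -4 shifts under R1 moves; the (-A^3)^(4) factor cancels that in V


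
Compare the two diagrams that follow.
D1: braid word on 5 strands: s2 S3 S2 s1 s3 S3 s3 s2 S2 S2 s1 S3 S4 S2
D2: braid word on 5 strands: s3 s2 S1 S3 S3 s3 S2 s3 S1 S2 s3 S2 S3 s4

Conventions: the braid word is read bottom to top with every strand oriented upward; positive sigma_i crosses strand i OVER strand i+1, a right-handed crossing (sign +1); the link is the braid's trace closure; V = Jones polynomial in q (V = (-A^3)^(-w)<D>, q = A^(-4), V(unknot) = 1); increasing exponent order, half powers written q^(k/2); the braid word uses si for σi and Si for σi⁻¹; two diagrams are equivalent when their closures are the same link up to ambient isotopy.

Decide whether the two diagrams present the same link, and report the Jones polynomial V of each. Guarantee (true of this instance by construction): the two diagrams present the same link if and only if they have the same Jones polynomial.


equivalent: no
V(D1) = q^-4 - q^-3 + q^-2 - 2q^-1 + 2 - q + q^2  (w -2, c 14, <D> = A^-14 - A^-10 + 2A^-6 - 2A^-2 + A^2 - A^6 + A^10)
D2 (bracket A^-2 + A^6 - A^10; 14 crossings at w = -2): V = -q^-4 + q^-3 + q^-1
why: 2 classes among 2 diagrams; unequal V(q) rules out equality


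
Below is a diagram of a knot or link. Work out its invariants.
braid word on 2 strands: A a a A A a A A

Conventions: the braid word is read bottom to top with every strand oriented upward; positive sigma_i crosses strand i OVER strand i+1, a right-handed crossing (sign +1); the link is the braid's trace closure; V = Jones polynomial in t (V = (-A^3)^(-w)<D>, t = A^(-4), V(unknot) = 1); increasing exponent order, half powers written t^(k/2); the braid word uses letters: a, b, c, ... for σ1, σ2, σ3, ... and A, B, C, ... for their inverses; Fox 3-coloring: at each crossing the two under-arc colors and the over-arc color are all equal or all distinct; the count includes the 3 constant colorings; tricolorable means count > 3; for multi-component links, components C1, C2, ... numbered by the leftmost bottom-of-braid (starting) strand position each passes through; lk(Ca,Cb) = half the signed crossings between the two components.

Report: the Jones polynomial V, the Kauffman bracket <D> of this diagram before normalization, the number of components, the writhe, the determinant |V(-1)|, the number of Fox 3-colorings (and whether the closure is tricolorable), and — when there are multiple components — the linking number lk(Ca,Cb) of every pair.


Jones polynomial: V(t) = -t^(-5/2) - t^(-1/2)
<D> = -A^-4 - A^4; writhe -2
components 2, writhe -2 (8 crossings)
linking number lk(C1,C2) = -1
3-colorings: 3 of 3^8, det 2 — not tricolorable
note: a (2,2) torus form — a single generator 2 times


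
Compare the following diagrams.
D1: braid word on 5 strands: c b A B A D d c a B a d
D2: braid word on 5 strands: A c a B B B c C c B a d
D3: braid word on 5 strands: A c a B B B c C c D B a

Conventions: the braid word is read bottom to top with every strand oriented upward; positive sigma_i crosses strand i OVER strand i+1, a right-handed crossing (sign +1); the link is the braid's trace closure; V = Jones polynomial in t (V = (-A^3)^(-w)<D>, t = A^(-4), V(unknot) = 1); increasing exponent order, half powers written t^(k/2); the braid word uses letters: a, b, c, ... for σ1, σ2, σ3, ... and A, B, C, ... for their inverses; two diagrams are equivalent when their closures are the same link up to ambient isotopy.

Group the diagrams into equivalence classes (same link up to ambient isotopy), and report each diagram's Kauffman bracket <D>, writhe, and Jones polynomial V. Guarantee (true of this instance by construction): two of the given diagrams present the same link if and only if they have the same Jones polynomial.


classes: {D1} | {D2, D3}
V(D1) = t^-2 - t^-1 + 1 - t + t^2  [12 crossings, <D> = A^-2 - A^2 + A^6 - A^10 + A^14, w = +2]
V(D2) = t^-5 - 2t^-4 + 2t^-3 - 2t^-2 + 2t^-1 - 1 + t  [12 crossings, <D> = A^-4 - 1 + 2A^4 - 2A^8 + 2A^12 - 2A^16 + A^20, w = 0]
V(D3) = t^-5 - 2t^-4 + 2t^-3 - 2t^-2 + 2t^-1 - 1 + t  [12 crossings, <D> = A^-10 - A^-6 + 2A^-2 - 2A^2 + 2A^6 - 2A^10 + A^14, w = -2]
note: 2 classes among 3 diagrams; unequal V(t) rules out equality


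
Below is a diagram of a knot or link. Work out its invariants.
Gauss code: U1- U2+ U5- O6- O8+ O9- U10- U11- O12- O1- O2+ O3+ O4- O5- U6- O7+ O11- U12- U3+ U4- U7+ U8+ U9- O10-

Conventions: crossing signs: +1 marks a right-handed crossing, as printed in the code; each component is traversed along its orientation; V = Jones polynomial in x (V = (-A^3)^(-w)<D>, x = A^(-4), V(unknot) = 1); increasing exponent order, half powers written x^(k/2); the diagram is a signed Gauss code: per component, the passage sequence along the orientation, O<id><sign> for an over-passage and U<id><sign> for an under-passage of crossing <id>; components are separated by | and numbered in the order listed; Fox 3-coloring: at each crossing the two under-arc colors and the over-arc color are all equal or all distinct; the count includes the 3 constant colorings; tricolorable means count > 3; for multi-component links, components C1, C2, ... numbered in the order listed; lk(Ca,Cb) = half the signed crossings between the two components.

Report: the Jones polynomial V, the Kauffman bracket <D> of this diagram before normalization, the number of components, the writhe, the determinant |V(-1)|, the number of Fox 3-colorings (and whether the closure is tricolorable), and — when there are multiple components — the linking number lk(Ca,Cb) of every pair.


V(x) = -x^-6 + x^-5 - x^-4 + 2x^-3 - x^-2 + x^-1
bracket: A^-8 - A^-4 + 2 - A^4 + A^8 - A^12, w = -4
1 component, writhe -4, over 12 crossings
det 7, colorings 3 of 3^12 — not tricolorable
observation: det 7 = |V(-1)|; not divisible by 3, so not tricolorable


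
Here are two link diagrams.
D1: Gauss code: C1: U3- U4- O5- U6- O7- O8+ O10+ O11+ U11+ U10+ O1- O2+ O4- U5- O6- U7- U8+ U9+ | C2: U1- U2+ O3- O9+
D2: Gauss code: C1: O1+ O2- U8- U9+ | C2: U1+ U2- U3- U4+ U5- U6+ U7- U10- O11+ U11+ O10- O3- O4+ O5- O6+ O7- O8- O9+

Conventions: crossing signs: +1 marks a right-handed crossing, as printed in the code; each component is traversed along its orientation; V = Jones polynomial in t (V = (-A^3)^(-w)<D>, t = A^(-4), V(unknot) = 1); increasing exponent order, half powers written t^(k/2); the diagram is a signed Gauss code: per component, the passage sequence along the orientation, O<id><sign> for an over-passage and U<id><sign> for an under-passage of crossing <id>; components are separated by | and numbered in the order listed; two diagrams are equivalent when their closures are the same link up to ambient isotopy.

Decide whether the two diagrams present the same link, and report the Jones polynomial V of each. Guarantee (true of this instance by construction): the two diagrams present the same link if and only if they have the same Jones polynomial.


same link: no
V(D1) = t^(-9/2) - t^(-5/2) - t^(-3/2) - t^(-1/2)  [11 crossings, <D> = A^-1 + A^3 + A^7 - A^15, w = -1]
V(D2) = -t^(-1/2) - t^(1/2)  [11 crossings, <D> = A^-5 + A^-1, w = -1]
insight: 2 values of V(t) split the 2 diagrams


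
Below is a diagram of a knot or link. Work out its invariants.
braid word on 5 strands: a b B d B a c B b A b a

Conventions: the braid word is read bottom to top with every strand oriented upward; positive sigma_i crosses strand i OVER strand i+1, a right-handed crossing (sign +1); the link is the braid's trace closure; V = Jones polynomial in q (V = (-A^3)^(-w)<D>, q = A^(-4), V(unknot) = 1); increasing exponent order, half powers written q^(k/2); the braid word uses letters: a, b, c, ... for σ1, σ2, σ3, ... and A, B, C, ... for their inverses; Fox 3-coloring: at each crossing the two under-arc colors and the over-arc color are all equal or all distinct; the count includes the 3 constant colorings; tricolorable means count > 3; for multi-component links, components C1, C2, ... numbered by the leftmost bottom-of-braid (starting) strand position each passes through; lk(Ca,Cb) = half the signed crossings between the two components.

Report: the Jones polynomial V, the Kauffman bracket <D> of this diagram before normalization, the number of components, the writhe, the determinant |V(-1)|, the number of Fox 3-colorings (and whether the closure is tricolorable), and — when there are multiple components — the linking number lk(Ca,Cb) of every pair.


V(q) = 1 + q + q^2 + q^3
bracket: 1 + A^4 + A^8 + A^12, w = +4
3 components, writhe +4, over 12 crossings
lk(C1,C2) = +1
linking number lk(C1,C3) = 0
lk(C2,C3): 0
det 0, colorings 9 of 3^12 — tricolorable
observation: the word shrinks to σ1 σ4 σ2⁻¹ σ1 σ3 σ1⁻¹ σ2 σ1 after cancelling


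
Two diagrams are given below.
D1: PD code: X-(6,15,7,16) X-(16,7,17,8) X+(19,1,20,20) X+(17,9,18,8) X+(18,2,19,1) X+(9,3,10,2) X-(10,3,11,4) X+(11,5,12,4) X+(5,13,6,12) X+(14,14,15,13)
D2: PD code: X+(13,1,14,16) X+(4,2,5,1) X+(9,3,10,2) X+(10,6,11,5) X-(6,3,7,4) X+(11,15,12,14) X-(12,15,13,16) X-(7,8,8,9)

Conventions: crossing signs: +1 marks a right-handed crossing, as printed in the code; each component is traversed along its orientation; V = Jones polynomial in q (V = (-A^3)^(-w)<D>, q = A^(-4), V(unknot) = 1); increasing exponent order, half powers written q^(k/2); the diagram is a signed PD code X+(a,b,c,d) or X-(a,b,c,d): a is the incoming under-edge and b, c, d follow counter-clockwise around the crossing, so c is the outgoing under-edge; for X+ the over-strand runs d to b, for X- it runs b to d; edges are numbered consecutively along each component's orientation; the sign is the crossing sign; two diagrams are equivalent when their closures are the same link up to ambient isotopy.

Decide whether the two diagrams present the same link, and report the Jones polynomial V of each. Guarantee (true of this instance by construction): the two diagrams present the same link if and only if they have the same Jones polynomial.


same link: yes
V(D1) = 1  [10 crossings, <D> = A^12, w = +4]
V(D2) = 1  [8 crossings, <D> = A^6, w = +2]
insight: one V(q) for all 2 diagrams — one class (guaranteed)


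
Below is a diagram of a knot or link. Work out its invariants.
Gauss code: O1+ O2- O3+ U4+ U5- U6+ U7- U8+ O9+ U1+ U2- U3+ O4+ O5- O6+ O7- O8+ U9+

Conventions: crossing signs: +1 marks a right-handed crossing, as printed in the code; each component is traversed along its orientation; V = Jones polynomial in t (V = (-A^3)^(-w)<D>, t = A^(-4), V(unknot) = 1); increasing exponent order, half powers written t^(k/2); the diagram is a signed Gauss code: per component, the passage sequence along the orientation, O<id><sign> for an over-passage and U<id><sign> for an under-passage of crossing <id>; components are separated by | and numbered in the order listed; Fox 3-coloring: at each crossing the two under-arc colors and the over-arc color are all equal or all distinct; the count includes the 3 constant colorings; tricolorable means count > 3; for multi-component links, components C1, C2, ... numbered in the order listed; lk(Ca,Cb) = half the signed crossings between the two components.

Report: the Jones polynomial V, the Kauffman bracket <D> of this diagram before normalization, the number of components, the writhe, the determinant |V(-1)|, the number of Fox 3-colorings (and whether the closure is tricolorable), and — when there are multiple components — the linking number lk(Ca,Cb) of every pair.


Jones polynomial: V(t) = t + t^3 - t^4
<D> = A^-7 - A^-3 - A^5; writhe +3
components 1, writhe +3 (9 crossings)
3-colorings: 9 of 3^9, det 3 — tricolorable
note: det 3 = |V(-1)|; divisible by 3, so tricolorable


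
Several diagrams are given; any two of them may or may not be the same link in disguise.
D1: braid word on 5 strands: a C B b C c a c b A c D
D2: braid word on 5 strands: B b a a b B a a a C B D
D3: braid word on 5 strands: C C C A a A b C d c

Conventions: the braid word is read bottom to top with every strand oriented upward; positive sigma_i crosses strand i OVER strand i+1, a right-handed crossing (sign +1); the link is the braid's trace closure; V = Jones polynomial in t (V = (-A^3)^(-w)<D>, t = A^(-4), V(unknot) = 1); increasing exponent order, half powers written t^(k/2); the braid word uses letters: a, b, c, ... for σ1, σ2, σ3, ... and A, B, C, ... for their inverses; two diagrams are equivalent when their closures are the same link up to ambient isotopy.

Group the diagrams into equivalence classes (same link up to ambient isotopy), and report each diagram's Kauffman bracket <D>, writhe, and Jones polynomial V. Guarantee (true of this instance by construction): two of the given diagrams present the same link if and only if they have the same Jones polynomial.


grouping into links: {D1} | {D2} | {D3}
V(D1) = 1  (w +2, c 12, <D> = A^6)
V(D2) = t^2 + t^4 - t^5 + t^6 - t^7  [12 crossings, <D> = -A^-22 + A^-18 - A^-14 + A^-10 + A^-2, w = +2]
D3 (bracket A^-2 + A^6 - A^10; 10 crossings at w = -2): V = -t^-4 + t^-3 + t^-1
why: 3 classes among 3 diagrams; unequal V(t) rules out equality


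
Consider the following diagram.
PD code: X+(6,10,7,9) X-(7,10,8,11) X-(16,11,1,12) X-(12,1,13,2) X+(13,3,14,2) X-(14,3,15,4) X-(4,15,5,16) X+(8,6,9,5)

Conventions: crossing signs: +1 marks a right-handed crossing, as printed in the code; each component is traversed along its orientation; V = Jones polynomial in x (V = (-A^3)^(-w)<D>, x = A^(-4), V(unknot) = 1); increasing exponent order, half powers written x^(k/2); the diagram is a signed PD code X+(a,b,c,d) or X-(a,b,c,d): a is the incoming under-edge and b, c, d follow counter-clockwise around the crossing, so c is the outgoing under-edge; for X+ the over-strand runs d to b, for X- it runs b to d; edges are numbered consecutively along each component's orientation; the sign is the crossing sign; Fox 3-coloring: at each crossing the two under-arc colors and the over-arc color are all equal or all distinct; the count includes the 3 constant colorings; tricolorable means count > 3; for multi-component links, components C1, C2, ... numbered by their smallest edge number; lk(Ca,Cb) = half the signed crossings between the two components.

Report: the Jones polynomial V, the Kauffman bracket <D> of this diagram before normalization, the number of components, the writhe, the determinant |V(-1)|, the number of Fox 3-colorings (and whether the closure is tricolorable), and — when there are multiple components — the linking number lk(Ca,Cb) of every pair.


Jones polynomial: V(x) = -x^-4 + x^-3 + x^-1
<D> = A^-2 + A^6 - A^10; writhe -2
components 1, writhe -2 (8 crossings)
3-colorings: 9 of 3^8, det 3 — tricolorable
note: the span of V is 3, forcing >= 3 crossings in any diagram


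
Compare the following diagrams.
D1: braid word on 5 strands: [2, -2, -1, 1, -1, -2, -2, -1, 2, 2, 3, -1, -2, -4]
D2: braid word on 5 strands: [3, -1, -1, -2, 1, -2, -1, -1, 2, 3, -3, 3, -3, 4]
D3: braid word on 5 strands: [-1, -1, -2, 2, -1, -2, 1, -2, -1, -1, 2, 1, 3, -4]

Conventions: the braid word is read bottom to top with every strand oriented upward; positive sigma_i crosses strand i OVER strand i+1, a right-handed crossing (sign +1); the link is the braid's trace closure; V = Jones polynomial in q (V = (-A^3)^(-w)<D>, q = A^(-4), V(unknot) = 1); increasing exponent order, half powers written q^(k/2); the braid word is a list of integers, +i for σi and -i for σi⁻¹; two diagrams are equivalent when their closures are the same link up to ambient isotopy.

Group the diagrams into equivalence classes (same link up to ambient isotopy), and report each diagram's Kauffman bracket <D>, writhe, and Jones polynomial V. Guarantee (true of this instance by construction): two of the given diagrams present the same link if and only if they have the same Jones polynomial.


equivalence classes: {D1} | {D2, D3}
D1 (bracket A^-8 - A^-4 + 2 - A^4 + A^8 - A^12; 14 crossings at w = -4): V = -q^-6 + q^-5 - q^-4 + 2q^-3 - q^-2 + q^-1
V(D2) = q^-7 - 2q^-6 + 2q^-5 - 3q^-4 + 3q^-3 - 2q^-2 + 2q^-1  (w -2, c 14, <D> = 2A^-2 - 2A^2 + 3A^6 - 3A^10 + 2A^14 - 2A^18 + A^22)
D3 (bracket 2A^-8 - 2A^-4 + 3 - 3A^4 + 2A^8 - 2A^12 + A^16; 14 crossings at w = -4): V = q^-7 - 2q^-6 + 2q^-5 - 3q^-4 + 3q^-3 - 2q^-2 + 2q^-1
key observation: comparing 3 Jones polynomials yields 2 groups


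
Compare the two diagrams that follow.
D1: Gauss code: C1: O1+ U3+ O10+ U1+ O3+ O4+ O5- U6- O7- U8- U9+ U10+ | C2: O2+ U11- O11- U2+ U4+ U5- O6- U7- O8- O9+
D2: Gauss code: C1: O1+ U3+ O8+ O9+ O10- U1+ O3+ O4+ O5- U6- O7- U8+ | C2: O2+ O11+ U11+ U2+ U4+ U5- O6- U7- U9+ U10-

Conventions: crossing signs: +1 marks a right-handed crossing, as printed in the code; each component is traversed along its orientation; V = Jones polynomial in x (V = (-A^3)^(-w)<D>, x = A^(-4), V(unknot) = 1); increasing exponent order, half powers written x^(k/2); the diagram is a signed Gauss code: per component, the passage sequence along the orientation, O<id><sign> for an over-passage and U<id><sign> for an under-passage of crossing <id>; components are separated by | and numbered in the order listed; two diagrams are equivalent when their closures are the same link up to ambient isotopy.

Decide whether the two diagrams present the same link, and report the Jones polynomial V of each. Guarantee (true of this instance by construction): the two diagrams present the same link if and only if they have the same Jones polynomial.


equivalent: yes
V(D1) = -x^(-3/2) - 2x^(1/2) + x^(3/2) - x^(5/2) + x^(7/2)  (w +1, c 11, <D> = -A^-11 + A^-7 - A^-3 + 2A + A^9)
V(D2) = -x^(-3/2) - 2x^(1/2) + x^(3/2) - x^(5/2) + x^(7/2)  [11 crossings, <D> = -A^-5 + A^-1 - A^3 + 2A^7 + A^15, w = +3]
key observation: all 2 diagrams share one V(x), hence one class


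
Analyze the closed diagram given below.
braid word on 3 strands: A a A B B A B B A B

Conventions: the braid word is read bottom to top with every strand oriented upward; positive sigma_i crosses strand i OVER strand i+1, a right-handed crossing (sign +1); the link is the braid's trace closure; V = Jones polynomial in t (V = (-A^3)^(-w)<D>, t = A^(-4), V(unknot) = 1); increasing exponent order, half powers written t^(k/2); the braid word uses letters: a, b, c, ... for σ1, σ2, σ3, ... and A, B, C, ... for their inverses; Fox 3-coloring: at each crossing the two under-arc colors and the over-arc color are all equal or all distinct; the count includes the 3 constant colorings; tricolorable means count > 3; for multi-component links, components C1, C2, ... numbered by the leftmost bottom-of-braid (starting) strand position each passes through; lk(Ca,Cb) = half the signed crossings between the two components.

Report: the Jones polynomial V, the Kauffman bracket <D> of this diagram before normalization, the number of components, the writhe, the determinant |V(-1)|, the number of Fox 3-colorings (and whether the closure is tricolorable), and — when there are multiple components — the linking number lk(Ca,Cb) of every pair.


Jones polynomial: V(t) = -t^-8 + t^-5 + t^-3
<D> = A^-12 + A^-4 - A^8; writhe -8
components 1, writhe -8 (10 crossings)
3-colorings: 9 of 3^10, det 3 — tricolorable
note: w = -8 (over 10 crossings) is diagram-only; (-A^3)^(8) removes it from V


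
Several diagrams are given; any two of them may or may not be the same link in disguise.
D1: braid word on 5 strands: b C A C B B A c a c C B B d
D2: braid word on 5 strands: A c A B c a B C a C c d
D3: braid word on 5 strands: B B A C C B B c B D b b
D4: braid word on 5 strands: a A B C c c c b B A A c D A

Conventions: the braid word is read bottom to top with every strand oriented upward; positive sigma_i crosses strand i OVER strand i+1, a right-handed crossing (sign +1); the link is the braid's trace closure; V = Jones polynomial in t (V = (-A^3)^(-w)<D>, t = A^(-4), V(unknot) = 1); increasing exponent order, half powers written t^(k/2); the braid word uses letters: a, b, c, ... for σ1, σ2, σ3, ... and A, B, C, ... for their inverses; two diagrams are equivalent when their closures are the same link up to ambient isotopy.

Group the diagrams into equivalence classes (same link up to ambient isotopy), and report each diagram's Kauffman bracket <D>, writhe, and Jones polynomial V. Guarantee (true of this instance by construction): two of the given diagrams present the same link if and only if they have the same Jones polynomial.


grouping into links: {D1, D3} | {D2} | {D4}
V(D1) = -t^-6 + t^-5 - t^-4 + 2t^-3 - t^-2 + t^-1  (w -4, c 14, <D> = A^-8 - A^-4 + 2 - A^4 + A^8 - A^12)
D2 (bracket 1; 12 crossings at w = 0): V = 1
D3 (bracket A^-14 - A^-10 + 2A^-6 - A^-2 + A^2 - A^6; 12 crossings at w = -6): V = -t^-6 + t^-5 - t^-4 + 2t^-3 - t^-2 + t^-1
D4 (bracket -A^-18 + A^-14 - A^-10 + 3A^-6 - A^-2 + A^2 - A^6; 14 crossings at w = -2): V = -t^-3 + t^-2 - t^-1 + 3 - t + t^2 - t^3
key observation: V(t) takes 3 values over 4 diagrams, fixing the grouping


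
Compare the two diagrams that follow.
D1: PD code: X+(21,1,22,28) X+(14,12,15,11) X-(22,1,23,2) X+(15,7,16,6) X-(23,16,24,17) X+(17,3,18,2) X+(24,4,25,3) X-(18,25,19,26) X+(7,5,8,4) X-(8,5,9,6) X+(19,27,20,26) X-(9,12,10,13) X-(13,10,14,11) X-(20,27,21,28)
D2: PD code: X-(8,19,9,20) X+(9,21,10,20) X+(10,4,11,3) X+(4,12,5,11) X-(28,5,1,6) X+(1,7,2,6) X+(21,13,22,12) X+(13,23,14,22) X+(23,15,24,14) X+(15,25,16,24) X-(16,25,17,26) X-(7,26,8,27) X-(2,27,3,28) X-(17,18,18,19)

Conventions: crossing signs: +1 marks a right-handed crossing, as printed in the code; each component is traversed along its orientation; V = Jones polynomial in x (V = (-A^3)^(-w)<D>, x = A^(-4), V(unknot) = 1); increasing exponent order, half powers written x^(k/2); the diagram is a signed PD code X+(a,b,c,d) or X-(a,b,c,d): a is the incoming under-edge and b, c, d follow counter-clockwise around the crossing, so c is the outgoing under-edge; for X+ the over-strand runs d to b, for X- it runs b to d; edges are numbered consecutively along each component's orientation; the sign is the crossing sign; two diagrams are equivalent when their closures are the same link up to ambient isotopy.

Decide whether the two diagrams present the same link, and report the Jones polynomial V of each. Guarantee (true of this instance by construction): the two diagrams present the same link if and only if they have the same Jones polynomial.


same link: no
V(D1) = 1  [14 crossings, <D> = 1, w = 0]
V(D2) = x + x^3 - x^4  [14 crossings, <D> = -A^-10 + A^-6 + A^2, w = +2]
insight: 2 values of V(x) split the 2 diagrams


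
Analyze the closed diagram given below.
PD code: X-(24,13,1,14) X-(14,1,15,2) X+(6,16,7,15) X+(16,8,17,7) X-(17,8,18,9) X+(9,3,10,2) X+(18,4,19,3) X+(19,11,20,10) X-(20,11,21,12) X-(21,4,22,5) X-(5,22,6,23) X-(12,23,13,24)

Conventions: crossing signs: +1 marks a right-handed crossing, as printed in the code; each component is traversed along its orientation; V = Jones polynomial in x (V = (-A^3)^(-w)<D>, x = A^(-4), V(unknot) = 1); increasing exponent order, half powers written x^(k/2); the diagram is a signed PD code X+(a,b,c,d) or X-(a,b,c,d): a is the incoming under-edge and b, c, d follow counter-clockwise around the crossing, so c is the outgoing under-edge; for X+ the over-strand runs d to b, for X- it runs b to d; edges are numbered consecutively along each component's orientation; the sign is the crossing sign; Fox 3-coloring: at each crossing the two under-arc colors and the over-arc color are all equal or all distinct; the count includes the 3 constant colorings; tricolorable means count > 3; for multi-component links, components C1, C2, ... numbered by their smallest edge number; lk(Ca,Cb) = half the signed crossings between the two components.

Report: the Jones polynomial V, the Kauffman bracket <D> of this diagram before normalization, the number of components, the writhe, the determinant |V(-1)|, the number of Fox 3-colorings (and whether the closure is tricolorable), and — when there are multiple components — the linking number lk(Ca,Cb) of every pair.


V = -x^-4 + x^-3 + x^-1
<D> = A^-2 + A^6 - A^10 (w = -2)
1 component over 12 crossings, w = -2
9 Fox colorings among 3^12, |V(-1)| = 3: tricolorable
why: w = -2 shifts under R1 moves; the (-A^3)^(2) factor cancels that in V


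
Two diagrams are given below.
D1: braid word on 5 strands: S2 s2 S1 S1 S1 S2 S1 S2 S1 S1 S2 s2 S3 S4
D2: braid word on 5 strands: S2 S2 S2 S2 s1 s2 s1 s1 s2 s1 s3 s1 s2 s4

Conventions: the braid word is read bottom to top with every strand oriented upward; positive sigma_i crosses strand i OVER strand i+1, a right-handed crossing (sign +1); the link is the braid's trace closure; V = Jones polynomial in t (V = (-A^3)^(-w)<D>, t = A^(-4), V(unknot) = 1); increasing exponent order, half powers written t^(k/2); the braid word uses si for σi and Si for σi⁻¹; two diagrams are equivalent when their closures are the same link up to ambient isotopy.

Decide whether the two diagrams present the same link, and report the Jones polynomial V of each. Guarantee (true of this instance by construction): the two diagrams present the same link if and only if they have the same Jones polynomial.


same link: no
V(D1) = -t^-10 + t^-9 - t^-8 + t^-7 - t^-6 + t^-5 + t^-3  [14 crossings, <D> = A^-18 + A^-10 - A^-6 + A^-2 - A^2 + A^6 - A^10, w = -10]
D2 (bracket -A^-6 + A^-2 - A^2 + 2A^6 - A^10 + A^14; 14 crossings at w = +6): V = t - t^2 + 2t^3 - t^4 + t^5 - t^6
note: 2 values of V(t) split the 2 diagrams


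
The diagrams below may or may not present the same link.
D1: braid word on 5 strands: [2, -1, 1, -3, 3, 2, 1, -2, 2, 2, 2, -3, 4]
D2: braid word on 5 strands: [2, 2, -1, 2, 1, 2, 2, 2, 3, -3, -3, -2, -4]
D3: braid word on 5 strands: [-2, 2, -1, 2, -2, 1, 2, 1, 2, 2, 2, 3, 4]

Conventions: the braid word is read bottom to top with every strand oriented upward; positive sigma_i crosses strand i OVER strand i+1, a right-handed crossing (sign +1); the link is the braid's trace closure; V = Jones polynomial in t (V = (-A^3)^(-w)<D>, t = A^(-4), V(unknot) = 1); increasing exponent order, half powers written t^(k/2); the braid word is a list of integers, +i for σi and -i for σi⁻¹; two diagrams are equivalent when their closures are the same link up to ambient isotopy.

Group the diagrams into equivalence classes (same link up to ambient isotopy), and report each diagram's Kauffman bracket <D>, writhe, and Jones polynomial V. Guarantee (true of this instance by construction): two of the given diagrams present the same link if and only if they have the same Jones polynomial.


classes: {D1, D2, D3}
V(D1) = -t^(3/2) - t^(7/2) + t^(9/2) - t^(11/2)  [13 crossings, <D> = A^-7 - A^-3 + A + A^9, w = +5]
V(D2) = -t^(3/2) - t^(7/2) + t^(9/2) - t^(11/2)  [13 crossings, <D> = A^-13 - A^-9 + A^-5 + A^3, w = +3]
V(D3) = -t^(3/2) - t^(7/2) + t^(9/2) - t^(11/2)  (w +7, c 13, <D> = A^-1 - A^3 + A^7 + A^15)
insight: all 3 diagrams share one V(t), hence one class


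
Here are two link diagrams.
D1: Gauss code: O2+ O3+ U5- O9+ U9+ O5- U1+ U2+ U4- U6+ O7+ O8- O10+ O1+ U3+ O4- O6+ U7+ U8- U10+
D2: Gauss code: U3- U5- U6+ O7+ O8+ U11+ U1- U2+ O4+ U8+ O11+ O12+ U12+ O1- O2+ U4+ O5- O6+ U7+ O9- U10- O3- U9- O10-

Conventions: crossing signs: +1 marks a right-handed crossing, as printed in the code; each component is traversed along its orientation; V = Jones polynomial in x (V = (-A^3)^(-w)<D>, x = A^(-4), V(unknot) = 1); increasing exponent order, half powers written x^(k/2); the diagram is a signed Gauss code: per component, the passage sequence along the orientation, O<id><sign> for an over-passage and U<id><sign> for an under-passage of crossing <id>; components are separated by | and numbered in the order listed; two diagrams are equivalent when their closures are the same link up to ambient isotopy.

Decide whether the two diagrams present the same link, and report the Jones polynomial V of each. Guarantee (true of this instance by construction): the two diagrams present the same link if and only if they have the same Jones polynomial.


equivalent: no
D1 (bracket -A^-4 + 1 + A^8; 10 crossings at w = +4): V = x + x^3 - x^4
V(D2) = -x^-3 + x^-2 - x^-1 + 3 - x + x^2 - x^3  [12 crossings, <D> = -A^-6 + A^-2 - A^2 + 3A^6 - A^10 + A^14 - A^18, w = +2]
observation: 2 classes among 2 diagrams; unequal V(x) rules out equality


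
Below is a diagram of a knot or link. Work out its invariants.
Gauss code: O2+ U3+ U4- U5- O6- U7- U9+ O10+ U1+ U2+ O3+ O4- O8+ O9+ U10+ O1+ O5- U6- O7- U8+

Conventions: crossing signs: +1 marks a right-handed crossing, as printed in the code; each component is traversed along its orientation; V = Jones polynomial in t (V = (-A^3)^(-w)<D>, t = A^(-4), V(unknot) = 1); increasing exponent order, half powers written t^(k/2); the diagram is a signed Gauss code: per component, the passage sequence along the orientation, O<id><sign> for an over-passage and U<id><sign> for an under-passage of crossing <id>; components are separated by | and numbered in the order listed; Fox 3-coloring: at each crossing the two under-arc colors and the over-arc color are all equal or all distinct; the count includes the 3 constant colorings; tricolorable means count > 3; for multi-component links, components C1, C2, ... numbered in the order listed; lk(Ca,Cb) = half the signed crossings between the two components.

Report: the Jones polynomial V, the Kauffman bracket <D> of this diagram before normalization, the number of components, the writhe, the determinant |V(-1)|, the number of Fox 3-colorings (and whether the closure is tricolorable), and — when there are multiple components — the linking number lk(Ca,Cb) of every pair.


V(t) = -t^-1 + 2 - t + 2t^2 - t^3 + t^4 - t^5
bracket: -A^-14 + A^-10 - A^-6 + 2A^-2 - A^2 + 2A^6 - A^10, w = +2
1 component, writhe +2, over 10 crossings
det 9, colorings 9 of 3^10 — tricolorable
observation: w = +2 shifts under R1 moves; the (-A^3)^(-2) factor cancels that in V


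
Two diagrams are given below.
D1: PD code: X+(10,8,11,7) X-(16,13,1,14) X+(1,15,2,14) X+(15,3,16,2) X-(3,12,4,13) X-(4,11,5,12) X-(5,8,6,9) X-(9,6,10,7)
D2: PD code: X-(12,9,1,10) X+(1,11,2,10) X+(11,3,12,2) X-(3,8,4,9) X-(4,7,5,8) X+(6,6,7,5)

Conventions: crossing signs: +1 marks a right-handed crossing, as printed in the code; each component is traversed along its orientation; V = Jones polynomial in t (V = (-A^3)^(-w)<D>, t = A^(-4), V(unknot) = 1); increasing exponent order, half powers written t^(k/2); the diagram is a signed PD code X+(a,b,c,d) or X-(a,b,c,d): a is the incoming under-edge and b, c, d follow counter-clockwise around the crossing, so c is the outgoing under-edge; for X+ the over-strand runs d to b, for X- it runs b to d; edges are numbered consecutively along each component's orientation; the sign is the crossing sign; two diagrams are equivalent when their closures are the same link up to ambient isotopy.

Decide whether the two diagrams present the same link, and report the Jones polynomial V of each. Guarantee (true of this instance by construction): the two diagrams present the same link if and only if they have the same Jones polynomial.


equivalent: yes
V(D1) = 1  (w -2, c 8, <D> = A^-6)
V(D2) = 1  [6 crossings, <D> = 1, w = 0]
key observation: one V(t) for all 2 diagrams — one class (guaranteed)


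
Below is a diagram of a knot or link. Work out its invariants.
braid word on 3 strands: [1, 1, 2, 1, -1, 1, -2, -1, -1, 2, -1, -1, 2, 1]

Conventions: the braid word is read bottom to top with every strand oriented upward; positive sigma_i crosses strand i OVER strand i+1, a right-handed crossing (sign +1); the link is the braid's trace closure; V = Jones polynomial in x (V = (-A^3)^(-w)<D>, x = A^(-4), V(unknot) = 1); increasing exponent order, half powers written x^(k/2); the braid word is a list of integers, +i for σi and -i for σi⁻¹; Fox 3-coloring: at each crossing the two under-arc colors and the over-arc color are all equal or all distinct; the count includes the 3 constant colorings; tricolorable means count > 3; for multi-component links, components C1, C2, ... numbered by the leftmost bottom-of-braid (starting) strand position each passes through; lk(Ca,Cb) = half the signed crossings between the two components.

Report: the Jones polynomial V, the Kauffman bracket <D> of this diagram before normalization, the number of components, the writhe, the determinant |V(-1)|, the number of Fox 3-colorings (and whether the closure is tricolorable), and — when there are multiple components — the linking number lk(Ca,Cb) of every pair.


V = -x^-1 + 2 - x + 2x^2 - x^3 + x^4 - x^5
<D> = -A^-14 + A^-10 - A^-6 + 2A^-2 - A^2 + 2A^6 - A^10 (w = +2)
1 component over 14 crossings, w = +2
9 Fox colorings among 3^14, |V(-1)| = 9: tricolorable
why: det 9 = |V(-1)|; divisible by 3, so tricolorable


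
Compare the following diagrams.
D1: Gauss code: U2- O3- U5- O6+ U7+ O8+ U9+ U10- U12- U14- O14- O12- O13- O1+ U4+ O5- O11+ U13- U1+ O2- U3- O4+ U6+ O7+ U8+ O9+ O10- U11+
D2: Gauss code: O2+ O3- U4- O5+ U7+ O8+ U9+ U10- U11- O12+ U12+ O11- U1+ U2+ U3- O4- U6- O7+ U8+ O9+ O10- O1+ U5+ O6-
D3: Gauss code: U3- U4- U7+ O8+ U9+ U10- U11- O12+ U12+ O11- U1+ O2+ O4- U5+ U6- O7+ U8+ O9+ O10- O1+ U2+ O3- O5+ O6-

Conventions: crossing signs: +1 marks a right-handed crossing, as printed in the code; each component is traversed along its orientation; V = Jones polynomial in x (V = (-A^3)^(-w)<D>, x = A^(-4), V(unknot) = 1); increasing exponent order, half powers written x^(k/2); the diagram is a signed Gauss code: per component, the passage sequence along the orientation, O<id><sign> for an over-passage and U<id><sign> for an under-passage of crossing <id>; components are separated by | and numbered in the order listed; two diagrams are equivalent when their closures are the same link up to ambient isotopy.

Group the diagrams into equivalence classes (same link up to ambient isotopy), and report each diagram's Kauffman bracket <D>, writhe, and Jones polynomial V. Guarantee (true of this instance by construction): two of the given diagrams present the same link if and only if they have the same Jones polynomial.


grouping into links: {D1, D2} | {D3}
V(D1) = x^-1 - 1 + 2x - 2x^2 + 2x^3 - 2x^4 + x^5  (w 0, c 14, <D> = A^-20 - 2A^-16 + 2A^-12 - 2A^-8 + 2A^-4 - 1 + A^4)
D2 (bracket A^-14 - 2A^-10 + 2A^-6 - 2A^-2 + 2A^2 - A^6 + A^10; 12 crossings at w = +2): V = x^-1 - 1 + 2x - 2x^2 + 2x^3 - 2x^4 + x^5
V(D3) = x + x^3 - x^4  (w +2, c 12, <D> = -A^-10 + A^-6 + A^2)
key observation: 2 values of V(x) split the 3 diagrams


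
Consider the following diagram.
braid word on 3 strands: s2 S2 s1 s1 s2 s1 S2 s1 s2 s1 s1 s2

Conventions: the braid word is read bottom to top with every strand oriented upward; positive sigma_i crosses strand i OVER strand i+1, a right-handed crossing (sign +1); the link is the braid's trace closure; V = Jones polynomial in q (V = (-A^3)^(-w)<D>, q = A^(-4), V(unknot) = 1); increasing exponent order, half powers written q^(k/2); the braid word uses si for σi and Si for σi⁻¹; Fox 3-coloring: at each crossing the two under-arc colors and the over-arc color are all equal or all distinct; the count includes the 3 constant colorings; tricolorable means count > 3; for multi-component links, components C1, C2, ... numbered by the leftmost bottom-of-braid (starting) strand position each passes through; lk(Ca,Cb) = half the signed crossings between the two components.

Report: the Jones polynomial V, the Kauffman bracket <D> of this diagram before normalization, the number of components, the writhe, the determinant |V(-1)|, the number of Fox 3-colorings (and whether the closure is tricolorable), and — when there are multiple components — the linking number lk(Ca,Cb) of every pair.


V = q^3 + q^5 - q^8
<D> = -A^-8 + A^4 + A^12 (w = +8)
1 component over 12 crossings, w = +8
9 Fox colorings among 3^12, |V(-1)| = 3: tricolorable
why: the span of V is 5, forcing >= 5 crossings in any diagram


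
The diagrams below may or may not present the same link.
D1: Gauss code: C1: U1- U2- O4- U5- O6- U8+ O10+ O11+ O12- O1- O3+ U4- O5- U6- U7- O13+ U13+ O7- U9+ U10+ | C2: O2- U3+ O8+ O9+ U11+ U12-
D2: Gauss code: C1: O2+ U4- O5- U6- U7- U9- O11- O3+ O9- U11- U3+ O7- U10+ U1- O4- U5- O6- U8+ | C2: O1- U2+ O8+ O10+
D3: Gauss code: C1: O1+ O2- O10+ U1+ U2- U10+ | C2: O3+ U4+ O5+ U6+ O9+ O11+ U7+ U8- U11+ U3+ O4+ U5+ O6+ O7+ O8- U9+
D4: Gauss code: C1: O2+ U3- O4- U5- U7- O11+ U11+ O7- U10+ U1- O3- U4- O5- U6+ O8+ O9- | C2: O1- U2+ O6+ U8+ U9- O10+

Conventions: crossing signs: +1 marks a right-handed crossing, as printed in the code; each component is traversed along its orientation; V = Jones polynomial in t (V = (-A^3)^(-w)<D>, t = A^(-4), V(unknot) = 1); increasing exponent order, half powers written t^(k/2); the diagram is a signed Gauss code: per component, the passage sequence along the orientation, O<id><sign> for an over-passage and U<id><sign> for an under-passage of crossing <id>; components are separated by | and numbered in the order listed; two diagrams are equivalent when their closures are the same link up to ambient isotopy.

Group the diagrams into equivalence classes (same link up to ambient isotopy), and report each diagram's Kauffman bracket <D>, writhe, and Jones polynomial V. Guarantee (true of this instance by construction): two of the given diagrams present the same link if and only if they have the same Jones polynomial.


equivalence classes: {D1, D2, D4} | {D3}
D1 (bracket A^-9 + 2A^-1 - A^3 + A^7 - A^11; 13 crossings at w = -1): V = t^(-7/2) - t^(-5/2) + t^(-3/2) - 2t^(-1/2) - t^(3/2)
D2 (bracket A^-15 + 2A^-7 - A^-3 + A - A^5; 11 crossings at w = -3): V = t^(-7/2) - t^(-5/2) + t^(-3/2) - 2t^(-1/2) - t^(3/2)
V(D3) = -t^(3/2) - t^(5/2) - t^(7/2) + t^(15/2)  (w +7, c 11, <D> = -A^-9 + A^7 + A^11 + A^15)
D4 (bracket A^-9 + 2A^-1 - A^3 + A^7 - A^11; 11 crossings at w = -1): V = t^(-7/2) - t^(-5/2) + t^(-3/2) - 2t^(-1/2) - t^(3/2)
observation: 2 values of V(t) split the 4 diagrams


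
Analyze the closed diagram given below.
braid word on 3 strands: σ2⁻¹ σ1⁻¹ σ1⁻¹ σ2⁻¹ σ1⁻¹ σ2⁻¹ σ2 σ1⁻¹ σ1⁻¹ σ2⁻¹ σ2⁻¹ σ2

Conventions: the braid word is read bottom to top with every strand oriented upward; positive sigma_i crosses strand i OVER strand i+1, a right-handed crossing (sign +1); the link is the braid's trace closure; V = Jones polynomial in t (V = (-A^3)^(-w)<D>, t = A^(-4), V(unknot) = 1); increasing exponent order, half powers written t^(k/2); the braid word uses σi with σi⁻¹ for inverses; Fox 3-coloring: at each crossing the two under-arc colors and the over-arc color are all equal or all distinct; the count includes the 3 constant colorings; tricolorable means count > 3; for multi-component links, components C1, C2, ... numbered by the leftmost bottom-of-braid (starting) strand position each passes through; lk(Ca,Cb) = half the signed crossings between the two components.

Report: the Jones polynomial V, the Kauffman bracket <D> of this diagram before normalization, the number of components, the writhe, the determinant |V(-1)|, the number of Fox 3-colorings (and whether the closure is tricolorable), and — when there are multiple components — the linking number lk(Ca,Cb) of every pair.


Jones polynomial: V(t) = -t^-8 + t^-5 + t^-3
<D> = A^-12 + A^-4 - A^8; writhe -8
components 1, writhe -8 (12 crossings)
3-colorings: 9 of 3^12, det 3 — tricolorable
note: the word shrinks to σ2⁻¹ σ1⁻¹ σ1⁻¹ σ2⁻¹ σ1⁻¹ σ1⁻¹ σ1⁻¹ σ2⁻¹ after cancelling
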